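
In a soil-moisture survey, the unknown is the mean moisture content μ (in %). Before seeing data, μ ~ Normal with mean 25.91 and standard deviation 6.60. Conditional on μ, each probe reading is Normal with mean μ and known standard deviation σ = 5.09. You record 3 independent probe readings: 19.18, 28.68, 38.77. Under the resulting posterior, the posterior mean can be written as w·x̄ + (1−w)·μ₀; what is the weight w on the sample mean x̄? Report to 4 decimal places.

For Normal data with known variance σ², a Normal(μ₀, σ₀²) prior on μ is conjugate. Posterior precision = 1/σ₀² + n/σ²; posterior mean is the precision-weighted average of μ₀ and x̄.
σ₀² = 6.60² = 43.56, σ² = 5.09² = 25.9081. Prior precision 1/σ₀² = 1/43.56; data precision n/σ² = 3/25.9081.
w = (n/σ²)/(1/σ₀² + n/σ²) = n·σ₀²/(σ² + n·σ₀²) = 3·43.56/(25.9081 + 3·43.56) = 130.68/156.5881 = 0.8345.

0.8345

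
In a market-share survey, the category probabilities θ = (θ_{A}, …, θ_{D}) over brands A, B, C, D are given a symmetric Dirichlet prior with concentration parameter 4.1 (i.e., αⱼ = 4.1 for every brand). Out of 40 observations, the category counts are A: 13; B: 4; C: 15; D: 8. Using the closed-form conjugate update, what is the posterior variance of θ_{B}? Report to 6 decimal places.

0.002143

The Dirichlet prior is conjugate to the Multinomial likelihood: each posterior αⱼ = prior αⱼ + observed count nⱼ.
Posterior concentration: (17.1, 8.1, 19.1, 12.1), total = 56.4.
Var[θ_j] = α_j(Σα−α_j)/((Σα)²(Σα+1)) = 8.1·48.3/(56.4²·57.4) = 0.002143.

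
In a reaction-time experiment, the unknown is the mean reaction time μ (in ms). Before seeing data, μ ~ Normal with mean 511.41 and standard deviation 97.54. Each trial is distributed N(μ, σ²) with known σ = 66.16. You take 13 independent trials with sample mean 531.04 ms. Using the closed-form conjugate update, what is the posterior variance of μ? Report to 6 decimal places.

For Normal data with known variance σ², a Normal(μ₀, σ₀²) prior on μ is conjugate. Posterior precision = 1/σ₀² + n/σ²; posterior mean is the precision-weighted average of μ₀ and x̄.
σ₀² = 97.54² = 9514.0516, σ² = 66.16² = 4377.1456; σ² + n·σ₀² = 4377.1456 + 13·9514.0516 = 128059.8164.
Posterior precision = 1/σ₀² + n/σ² = 1/9514.0516 + 13/4377.1456 = (σ² + n·σ₀²)/(σ₀²σ²) = 128059.8164/(9514.0516·4377.1456); posterior variance σₙ² = σ₀²σ²/(σ² + n·σ₀²) = 9514.0516·4377.1456/128059.8164 = 325.194821.

325.194821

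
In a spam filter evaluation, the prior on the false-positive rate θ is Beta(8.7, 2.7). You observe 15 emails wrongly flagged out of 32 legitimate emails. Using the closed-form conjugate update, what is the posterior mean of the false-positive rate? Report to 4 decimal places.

0.5461

The Beta prior is conjugate to a Binomial/Bernoulli likelihood; the update adds successes to α and failures to β.
Posterior: Beta(α+k, β+n−k) = Beta(8.7+15, 2.7+17) = Beta(23.7, 19.7).
Posterior mean = α/(α+β) = 23.7/43.4 = 0.5461.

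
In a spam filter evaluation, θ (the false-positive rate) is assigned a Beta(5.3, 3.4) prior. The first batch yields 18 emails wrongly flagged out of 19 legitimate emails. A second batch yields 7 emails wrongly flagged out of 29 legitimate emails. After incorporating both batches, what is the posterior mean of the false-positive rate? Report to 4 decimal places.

0.5344

The Beta prior is conjugate to a Binomial/Bernoulli likelihood; the update adds successes to α and failures to β.
After batch 1: Beta(5.3+18, 3.4+1) = Beta(23.3, 4.4).
After batch 2: Beta(23.3+7, 4.4+22) = Beta(30.3, 26.4).
Posterior mean = α/(α+β) = 30.3/56.7 = 0.5344.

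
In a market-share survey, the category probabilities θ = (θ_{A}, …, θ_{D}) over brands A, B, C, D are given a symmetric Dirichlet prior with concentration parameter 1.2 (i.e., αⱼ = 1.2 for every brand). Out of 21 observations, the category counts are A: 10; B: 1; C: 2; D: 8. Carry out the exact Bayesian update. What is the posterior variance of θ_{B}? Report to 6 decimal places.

The Dirichlet prior is conjugate to the Multinomial likelihood: each posterior αⱼ = prior αⱼ + observed count nⱼ.
Posterior concentration: (11.2, 2.2, 3.2, 9.2), total = 25.8.
Var[θ_j] = α_j(Σα−α_j)/((Σα)²(Σα+1)) = 2.2·23.6/(25.8²·26.8) = 0.002910.

0.002910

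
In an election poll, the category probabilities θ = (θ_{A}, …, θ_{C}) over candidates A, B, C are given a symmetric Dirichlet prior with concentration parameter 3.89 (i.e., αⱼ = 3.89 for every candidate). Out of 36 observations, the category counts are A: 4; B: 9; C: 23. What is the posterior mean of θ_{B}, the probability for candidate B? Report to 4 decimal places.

The Dirichlet prior is conjugate to the Multinomial likelihood: each posterior αⱼ = prior αⱼ + observed count nⱼ.
Posterior concentration: (7.89, 12.89, 26.89), total = 47.67.
E[θ_{B}|data] = α_{B}/Σα = 12.89/47.67 = 0.2704.

0.2704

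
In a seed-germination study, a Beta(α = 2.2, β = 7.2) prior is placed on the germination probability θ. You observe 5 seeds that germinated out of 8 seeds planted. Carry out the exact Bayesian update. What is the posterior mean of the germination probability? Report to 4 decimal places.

The Beta prior is conjugate to a Binomial/Bernoulli likelihood; the update adds successes to α and failures to β.
Posterior: Beta(α+k, β+n−k) = Beta(2.2+5, 7.2+3) = Beta(7.2, 10.2).
Posterior mean = α/(α+β) = 7.2/17.4 = 0.4138.

0.4138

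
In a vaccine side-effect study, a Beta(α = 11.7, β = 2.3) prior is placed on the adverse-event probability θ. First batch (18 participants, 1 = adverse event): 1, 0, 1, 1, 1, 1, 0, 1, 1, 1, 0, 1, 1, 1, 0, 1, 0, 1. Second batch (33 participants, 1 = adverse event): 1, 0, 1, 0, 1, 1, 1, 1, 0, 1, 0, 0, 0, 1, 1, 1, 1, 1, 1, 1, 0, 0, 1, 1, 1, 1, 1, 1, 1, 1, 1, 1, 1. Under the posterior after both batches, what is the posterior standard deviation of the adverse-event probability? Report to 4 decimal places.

0.0522

The Beta prior is conjugate to a Binomial/Bernoulli likelihood; the update adds successes to α and failures to β.
After batch 1: Beta(11.7+13, 2.3+5) = Beta(24.7, 7.3).
After batch 2: Beta(24.7+25, 7.3+8) = Beta(49.7, 15.3).
Var = αβ/((α+β)²(α+β+1)) = 49.7·15.3/(65.0²·66.0) = 0.00272695; SD = √0.00272695 = 0.0522.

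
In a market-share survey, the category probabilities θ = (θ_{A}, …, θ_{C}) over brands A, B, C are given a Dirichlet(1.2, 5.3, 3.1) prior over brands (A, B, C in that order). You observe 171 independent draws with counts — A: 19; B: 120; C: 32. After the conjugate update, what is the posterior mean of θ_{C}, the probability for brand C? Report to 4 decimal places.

The Dirichlet prior is conjugate to the Multinomial likelihood: each posterior αⱼ = prior αⱼ + observed count nⱼ.
Posterior concentration: (20.2, 125.3, 35.1), total = 180.6.
E[θ_{C}|data] = α_{C}/Σα = 35.1/180.6 = 0.1944.

0.1944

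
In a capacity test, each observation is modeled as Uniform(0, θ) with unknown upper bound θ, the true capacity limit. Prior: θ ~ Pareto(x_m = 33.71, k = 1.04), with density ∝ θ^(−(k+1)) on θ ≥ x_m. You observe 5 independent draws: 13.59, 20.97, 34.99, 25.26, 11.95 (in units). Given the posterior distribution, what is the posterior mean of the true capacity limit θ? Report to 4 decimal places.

A Pareto(scale x_m, shape k) prior on the upper bound θ of Uniform(0, θ) is conjugate: posterior is Pareto(max(x_m, max xᵢ), k + n).
Sample maximum = 34.99; prior scale x_m = 33.71 → posterior scale = max = 34.99.
Posterior shape = 1.04 + 5 = 6.04.
E[θ|data] = k·x_m/(k−1) = 6.04·34.99/5.04 = 41.9325.

41.9325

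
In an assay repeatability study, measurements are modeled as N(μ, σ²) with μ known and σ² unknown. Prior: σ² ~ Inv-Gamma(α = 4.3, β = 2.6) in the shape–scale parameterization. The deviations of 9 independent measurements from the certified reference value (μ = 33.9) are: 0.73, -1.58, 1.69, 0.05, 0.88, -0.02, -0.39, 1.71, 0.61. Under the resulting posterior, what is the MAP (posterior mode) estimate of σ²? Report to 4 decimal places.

With known mean μ and an Inverse-Gamma(α, β) prior on σ², the Normal likelihood is conjugate: posterior is Inv-Gamma(α + n/2, β + Σ(xᵢ−μ)²/2).
Σ(xᵢ−μ)² = (0.73)² + (-1.58)² + (1.69)² + (0.05)² + (0.88)² + (-0.02)² + (-0.39)² + (1.71)² + (0.61)² = 10.1110.
Posterior: Inv-Gamma(4.3 + 9/2, 2.6 + 10.1110/2) = Inv-Gamma(8.80, 7.65550).
Mode = β/(α+1) = 7.65550/9.80 = 0.7812.

0.7812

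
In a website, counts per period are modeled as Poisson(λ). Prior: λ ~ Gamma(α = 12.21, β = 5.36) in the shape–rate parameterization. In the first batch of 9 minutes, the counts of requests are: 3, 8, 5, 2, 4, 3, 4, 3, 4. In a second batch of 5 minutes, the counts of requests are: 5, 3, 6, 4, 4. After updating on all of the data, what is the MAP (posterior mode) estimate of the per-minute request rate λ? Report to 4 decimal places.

With a Gamma(shape α, rate β) prior, the Poisson likelihood is conjugate: the posterior is Gamma(α + ΣXᵢ, β + n).
Batch 1: sum of counts S = 36 over n = 9 minutes.
After batch 1: Gamma(α+S, β+n) = Gamma(12.21+36, 5.36+9) = Gamma(48.21, 14.36).
Batch 2: sum of counts S = 22 over n = 5 minutes.
After batch 2: Gamma(α+S, β+n) = Gamma(48.21+22, 14.36+5) = Gamma(70.21, 19.36).
Mode of Gamma(α,β) for α≥1 is (α−1)/β = 69.21/19.36 = 3.5749.

3.5749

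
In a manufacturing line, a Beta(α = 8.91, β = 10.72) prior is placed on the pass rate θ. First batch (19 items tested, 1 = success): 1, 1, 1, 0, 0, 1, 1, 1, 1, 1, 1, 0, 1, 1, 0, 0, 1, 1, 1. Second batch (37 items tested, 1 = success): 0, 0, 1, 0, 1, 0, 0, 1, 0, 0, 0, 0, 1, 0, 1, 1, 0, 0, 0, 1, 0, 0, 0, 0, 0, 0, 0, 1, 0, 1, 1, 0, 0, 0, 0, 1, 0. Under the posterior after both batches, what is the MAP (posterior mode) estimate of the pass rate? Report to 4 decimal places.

The Beta prior is conjugate to a Binomial/Bernoulli likelihood; the update adds successes to α and failures to β.
After batch 1: Beta(8.91+14, 10.72+5) = Beta(22.91, 15.72).
After batch 2: Beta(22.91+11, 15.72+26) = Beta(33.91, 41.72).
Mode of Beta(a,b) for a,b>1 is (a−1)/(a+b−2) = 32.91/73.63 = 0.4470.

0.4470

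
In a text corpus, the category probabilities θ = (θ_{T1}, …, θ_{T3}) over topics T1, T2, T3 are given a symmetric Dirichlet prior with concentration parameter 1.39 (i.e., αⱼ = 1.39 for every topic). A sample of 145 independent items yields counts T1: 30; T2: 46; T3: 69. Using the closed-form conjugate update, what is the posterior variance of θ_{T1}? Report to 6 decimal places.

The Dirichlet prior is conjugate to the Multinomial likelihood: each posterior αⱼ = prior αⱼ + observed count nⱼ.
Posterior concentration: (31.39, 47.39, 70.39), total = 149.17.
Var[θ_j] = α_j(Σα−α_j)/((Σα)²(Σα+1)) = 31.39·117.78/(149.17²·150.17) = 0.001106.

0.001106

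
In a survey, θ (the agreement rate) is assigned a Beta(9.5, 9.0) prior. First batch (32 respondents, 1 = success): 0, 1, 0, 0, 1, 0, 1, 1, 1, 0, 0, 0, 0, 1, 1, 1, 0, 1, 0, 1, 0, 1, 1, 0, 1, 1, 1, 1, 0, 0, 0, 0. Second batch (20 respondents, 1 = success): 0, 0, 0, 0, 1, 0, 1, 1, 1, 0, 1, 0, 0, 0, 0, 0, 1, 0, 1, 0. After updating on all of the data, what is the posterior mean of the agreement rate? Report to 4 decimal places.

The Beta prior is conjugate to a Binomial/Bernoulli likelihood; the update adds successes to α and failures to β.
After batch 1: Beta(9.5+16, 9.0+16) = Beta(25.5, 25.0).
After batch 2: Beta(25.5+7, 25.0+13) = Beta(32.5, 38.0).
Posterior mean = α/(α+β) = 32.5/70.5 = 0.4610.

0.4610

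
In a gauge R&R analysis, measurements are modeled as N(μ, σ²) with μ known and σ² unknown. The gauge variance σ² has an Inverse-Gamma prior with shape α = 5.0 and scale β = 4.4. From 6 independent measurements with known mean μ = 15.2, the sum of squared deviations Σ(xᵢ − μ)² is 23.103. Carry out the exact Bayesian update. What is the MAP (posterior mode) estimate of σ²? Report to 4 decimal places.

1.7724

With known mean μ and an Inverse-Gamma(α, β) prior on σ², the Normal likelihood is conjugate: posterior is Inv-Gamma(α + n/2, β + Σ(xᵢ−μ)²/2).
Posterior: Inv-Gamma(5.0 + 6/2, 4.4 + 23.103/2) = Inv-Gamma(8.00, 15.9515).
Mode = β/(α+1) = 15.9515/9.00 = 1.7724.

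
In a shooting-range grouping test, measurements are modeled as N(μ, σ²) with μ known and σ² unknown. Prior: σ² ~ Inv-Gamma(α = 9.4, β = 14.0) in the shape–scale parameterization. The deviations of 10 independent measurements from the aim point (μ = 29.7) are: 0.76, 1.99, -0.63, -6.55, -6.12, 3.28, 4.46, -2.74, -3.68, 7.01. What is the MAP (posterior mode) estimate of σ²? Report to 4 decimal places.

6.9523

With known mean μ and an Inverse-Gamma(α, β) prior on σ², the Normal likelihood is conjugate: posterior is Inv-Gamma(α + n/2, β + Σ(xᵢ−μ)²/2).
Σ(xᵢ−μ)² = (0.76)² + (1.99)² + (-0.63)² + (-6.55)² + (-6.12)² + (3.28)² + (4.46)² + (-2.74)² + (-3.68)² + (7.01)² = 186.1316.
Posterior: Inv-Gamma(9.4 + 10/2, 14.0 + 186.1316/2) = Inv-Gamma(14.40, 107.06580).
Mode = β/(α+1) = 107.06580/15.40 = 6.9523.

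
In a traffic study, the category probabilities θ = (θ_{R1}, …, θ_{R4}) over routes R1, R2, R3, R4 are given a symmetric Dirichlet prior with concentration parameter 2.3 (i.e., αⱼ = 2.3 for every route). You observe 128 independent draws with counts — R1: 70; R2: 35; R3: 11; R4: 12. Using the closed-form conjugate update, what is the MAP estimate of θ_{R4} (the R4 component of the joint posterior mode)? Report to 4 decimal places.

The Dirichlet prior is conjugate to the Multinomial likelihood: each posterior αⱼ = prior αⱼ + observed count nⱼ.
Posterior concentration: (72.3, 37.3, 13.3, 14.3), total = 137.2.
Joint mode component: (α_{R4}−1)/(Σα−K) = 13.3/133.2 = 0.0998.

0.0998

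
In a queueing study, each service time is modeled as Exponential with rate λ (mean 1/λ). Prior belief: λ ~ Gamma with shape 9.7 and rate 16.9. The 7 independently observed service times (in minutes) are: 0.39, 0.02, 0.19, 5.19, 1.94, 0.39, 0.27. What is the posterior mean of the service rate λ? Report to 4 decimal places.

0.6603

With a Gamma(shape α, rate β) prior on the exponential rate λ, the posterior after n observations with total T = Σxᵢ is Gamma(α+n, β+T).
Sum of observations T = 8.39 minutes; n = 7.
Posterior: Gamma(9.7+7, 16.9+8.39) = Gamma(16.7, 25.29).
Posterior mean of λ = α/β = 16.7/25.29 = 0.6603.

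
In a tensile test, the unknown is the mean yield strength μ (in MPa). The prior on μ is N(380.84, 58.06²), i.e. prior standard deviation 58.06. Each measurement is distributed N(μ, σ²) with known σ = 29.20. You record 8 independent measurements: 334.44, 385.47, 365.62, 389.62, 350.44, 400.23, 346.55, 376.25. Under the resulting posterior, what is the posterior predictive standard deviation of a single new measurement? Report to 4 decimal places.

30.9185

For Normal data with known variance σ², a Normal(μ₀, σ₀²) prior on μ is conjugate. Posterior precision = 1/σ₀² + n/σ²; posterior mean is the precision-weighted average of μ₀ and x̄.
σ₀² = 58.06² = 3370.9636, σ² = 29.20² = 852.64; σ² + n·σ₀² = 852.64 + 8·3370.9636 = 27820.3488.
Posterior precision = 1/σ₀² + n/σ² = 1/3370.9636 + 8/852.64 = (σ² + n·σ₀²)/(σ₀²σ²) = 27820.3488/(3370.9636·852.64); posterior variance σₙ² = σ₀²σ²/(σ² + n·σ₀²) = 3370.9636·852.64/27820.3488 = 103.313529.
Predictive variance for one new observation = σₙ² + σ² = 3370.9636·852.64/27820.3488 + 852.64 = σ²·(σ₀² + 27820.3488)/27820.3488 = 852.64·31191.3124/27820.3488 = 955.953529; SD = √(852.64·31191.3124/27820.3488) = 30.9185.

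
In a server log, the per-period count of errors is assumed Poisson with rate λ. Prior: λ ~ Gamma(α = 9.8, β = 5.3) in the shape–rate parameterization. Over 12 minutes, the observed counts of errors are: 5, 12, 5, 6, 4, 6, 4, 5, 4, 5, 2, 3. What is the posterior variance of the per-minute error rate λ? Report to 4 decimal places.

With a Gamma(shape α, rate β) prior, the Poisson likelihood is conjugate: the posterior is Gamma(α + ΣXᵢ, β + n).
Sum of counts S = 61 over n = 12 minutes.
Posterior: Gamma(α+S, β+n) = Gamma(9.8+61, 5.3+12) = Gamma(70.8, 17.3).
Var = α/β² = 70.8/17.3² = 0.2366.

0.2366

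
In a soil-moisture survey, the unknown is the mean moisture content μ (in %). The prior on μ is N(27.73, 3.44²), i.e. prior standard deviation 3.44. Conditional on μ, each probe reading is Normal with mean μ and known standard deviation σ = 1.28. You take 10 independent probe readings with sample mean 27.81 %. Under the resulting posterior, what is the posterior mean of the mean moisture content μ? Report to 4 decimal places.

For Normal data with known variance σ², a Normal(μ₀, σ₀²) prior on μ is conjugate. Posterior precision = 1/σ₀² + n/σ²; posterior mean is the precision-weighted average of μ₀ and x̄.
n·x̄ = 10·27.81 = 278.1.
σ₀² = 3.44² = 11.8336, σ² = 1.28² = 1.6384; σ² + n·σ₀² = 1.6384 + 10·11.8336 = 119.9744.
Posterior mean = (μ₀/σ₀² + n·x̄/σ²)/(1/σ₀² + n/σ²) = (σ²·μ₀ + σ₀²·n·x̄)/(σ² + n·σ₀²) = (1.6384·27.73 + 11.8336·278.1)/119.9744 = 3336.356992/119.9744 = 27.8089.

27.8089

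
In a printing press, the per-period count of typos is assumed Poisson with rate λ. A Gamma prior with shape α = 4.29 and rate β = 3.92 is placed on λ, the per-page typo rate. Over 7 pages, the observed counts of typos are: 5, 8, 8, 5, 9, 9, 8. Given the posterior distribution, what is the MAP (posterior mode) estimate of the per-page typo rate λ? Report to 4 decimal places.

5.0632

With a Gamma(shape α, rate β) prior, the Poisson likelihood is conjugate: the posterior is Gamma(α + ΣXᵢ, β + n).
Sum of counts S = 52 over n = 7 pages.
Posterior: Gamma(α+S, β+n) = Gamma(4.29+52, 3.92+7) = Gamma(56.29, 10.92).
Mode of Gamma(α,β) for α≥1 is (α−1)/β = 55.29/10.92 = 5.0632.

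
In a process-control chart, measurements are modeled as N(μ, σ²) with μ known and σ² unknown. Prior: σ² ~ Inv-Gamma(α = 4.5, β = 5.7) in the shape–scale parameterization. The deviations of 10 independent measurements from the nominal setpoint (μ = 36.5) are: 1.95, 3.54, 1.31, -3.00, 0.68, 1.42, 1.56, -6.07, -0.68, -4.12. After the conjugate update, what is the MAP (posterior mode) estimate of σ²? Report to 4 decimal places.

With known mean μ and an Inverse-Gamma(α, β) prior on σ², the Normal likelihood is conjugate: posterior is Inv-Gamma(α + n/2, β + Σ(xᵢ−μ)²/2).
Σ(xᵢ−μ)² = (1.95)² + (3.54)² + (1.31)² + (-3.00)² + (0.68)² + (1.42)² + (1.56)² + (-6.07)² + (-0.68)² + (-4.12)² = 86.2443.
Posterior: Inv-Gamma(4.5 + 10/2, 5.7 + 86.2443/2) = Inv-Gamma(9.50, 48.82215).
Mode = β/(α+1) = 48.82215/10.50 = 4.6497.

4.6497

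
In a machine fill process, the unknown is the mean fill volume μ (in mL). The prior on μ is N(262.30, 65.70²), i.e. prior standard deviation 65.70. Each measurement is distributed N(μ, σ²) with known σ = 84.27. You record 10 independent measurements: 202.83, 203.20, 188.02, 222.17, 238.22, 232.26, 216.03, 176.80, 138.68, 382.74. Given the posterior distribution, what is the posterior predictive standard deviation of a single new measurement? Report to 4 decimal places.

For Normal data with known variance σ², a Normal(μ₀, σ₀²) prior on μ is conjugate. Posterior precision = 1/σ₀² + n/σ²; posterior mean is the precision-weighted average of μ₀ and x̄.
σ₀² = 65.70² = 4316.49, σ² = 84.27² = 7101.4329; σ² + n·σ₀² = 7101.4329 + 10·4316.49 = 50266.3329.
Posterior precision = 1/σ₀² + n/σ² = 1/4316.49 + 10/7101.4329 = (σ² + n·σ₀²)/(σ₀²σ²) = 50266.3329/(4316.49·7101.4329); posterior variance σₙ² = σ₀²σ²/(σ² + n·σ₀²) = 4316.49·7101.4329/50266.3329 = 609.816995.
Predictive variance for one new observation = σₙ² + σ² = 4316.49·7101.4329/50266.3329 + 7101.4329 = σ²·(σ₀² + 50266.3329)/50266.3329 = 7101.4329·54582.8229/50266.3329 = 7711.249895; SD = √(7101.4329·54582.8229/50266.3329) = 87.8137.

87.8137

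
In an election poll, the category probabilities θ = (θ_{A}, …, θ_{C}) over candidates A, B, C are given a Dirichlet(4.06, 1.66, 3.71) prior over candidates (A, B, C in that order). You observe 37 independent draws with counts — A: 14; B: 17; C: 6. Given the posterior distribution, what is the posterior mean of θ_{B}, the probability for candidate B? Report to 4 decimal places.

0.4019

The Dirichlet prior is conjugate to the Multinomial likelihood: each posterior αⱼ = prior αⱼ + observed count nⱼ.
Posterior concentration: (18.06, 18.66, 9.71), total = 46.43.
E[θ_{B}|data] = α_{B}/Σα = 18.66/46.43 = 0.4019.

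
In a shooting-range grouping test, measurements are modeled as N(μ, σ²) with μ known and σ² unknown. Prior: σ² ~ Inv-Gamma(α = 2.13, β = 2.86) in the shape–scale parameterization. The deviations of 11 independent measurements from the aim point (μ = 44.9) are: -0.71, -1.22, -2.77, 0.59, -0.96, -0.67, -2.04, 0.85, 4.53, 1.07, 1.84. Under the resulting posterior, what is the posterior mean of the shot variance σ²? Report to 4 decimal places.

With known mean μ and an Inverse-Gamma(α, β) prior on σ², the Normal likelihood is conjugate: posterior is Inv-Gamma(α + n/2, β + Σ(xᵢ−μ)²/2).
Σ(xᵢ−μ)² = (-0.71)² + (-1.22)² + (-2.77)² + (0.59)² + (-0.96)² + (-0.67)² + (-2.04)² + (0.85)² + (4.53)² + (1.07)² + (1.84)² = 41.3195.
Posterior: Inv-Gamma(2.13 + 11/2, 2.86 + 41.3195/2) = Inv-Gamma(7.63, 23.51975).
E[σ²|data] = β/(α−1) = 23.51975/6.63 = 3.5475.

3.5475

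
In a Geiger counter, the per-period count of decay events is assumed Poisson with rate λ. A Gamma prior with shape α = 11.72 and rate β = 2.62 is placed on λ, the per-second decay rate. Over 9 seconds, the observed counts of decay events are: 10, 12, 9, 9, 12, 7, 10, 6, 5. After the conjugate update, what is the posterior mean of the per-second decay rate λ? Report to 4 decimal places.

7.8933

With a Gamma(shape α, rate β) prior, the Poisson likelihood is conjugate: the posterior is Gamma(α + ΣXᵢ, β + n).
Sum of counts S = 80 over n = 9 seconds.
Posterior: Gamma(α+S, β+n) = Gamma(11.72+80, 2.62+9) = Gamma(91.72, 11.62).
Posterior mean = α/β = 91.72/11.62 = 7.8933.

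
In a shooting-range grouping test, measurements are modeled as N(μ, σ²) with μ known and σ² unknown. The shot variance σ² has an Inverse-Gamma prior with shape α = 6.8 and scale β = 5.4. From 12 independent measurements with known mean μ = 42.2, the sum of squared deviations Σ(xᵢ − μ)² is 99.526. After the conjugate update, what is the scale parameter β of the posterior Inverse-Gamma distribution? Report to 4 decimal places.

55.1630

With known mean μ and an Inverse-Gamma(α, β) prior on σ², the Normal likelihood is conjugate: posterior is Inv-Gamma(α + n/2, β + Σ(xᵢ−μ)²/2).
Posterior: Inv-Gamma(6.8 + 12/2, 5.4 + 99.526/2) = Inv-Gamma(12.80, 55.1630).
Posterior β = 55.1630.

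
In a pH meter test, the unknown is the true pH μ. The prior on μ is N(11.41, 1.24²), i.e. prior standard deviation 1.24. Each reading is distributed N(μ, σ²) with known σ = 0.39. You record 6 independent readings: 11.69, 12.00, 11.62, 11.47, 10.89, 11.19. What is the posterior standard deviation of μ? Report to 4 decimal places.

0.1579

For Normal data with known variance σ², a Normal(μ₀, σ₀²) prior on μ is conjugate. Posterior precision = 1/σ₀² + n/σ²; posterior mean is the precision-weighted average of μ₀ and x̄.
σ₀² = 1.24² = 1.5376, σ² = 0.39² = 0.1521; σ² + n·σ₀² = 0.1521 + 6·1.5376 = 9.3777.
Posterior precision = 1/σ₀² + n/σ² = 1/1.5376 + 6/0.1521 = (σ² + n·σ₀²)/(σ₀²σ²) = 9.3777/(1.5376·0.1521); posterior variance σₙ² = σ₀²σ²/(σ² + n·σ₀²) = 1.5376·0.1521/9.3777 = 0.024939.
Posterior SD = √σₙ² = √(1.5376·0.1521/9.3777) = 0.1579.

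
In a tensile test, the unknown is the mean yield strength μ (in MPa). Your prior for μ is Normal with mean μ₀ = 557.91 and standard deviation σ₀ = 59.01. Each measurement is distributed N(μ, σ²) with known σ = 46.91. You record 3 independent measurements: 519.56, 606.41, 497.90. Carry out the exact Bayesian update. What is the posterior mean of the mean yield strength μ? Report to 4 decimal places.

For Normal data with known variance σ², a Normal(μ₀, σ₀²) prior on μ is conjugate. Posterior precision = 1/σ₀² + n/σ²; posterior mean is the precision-weighted average of μ₀ and x̄.
Σxᵢ = 519.56 + 606.41 + 497.90 = 1623.87, so n·x̄ = 1623.87.
σ₀² = 59.01² = 3482.1801, σ² = 46.91² = 2200.5481; σ² + n·σ₀² = 2200.5481 + 3·3482.1801 = 12647.0884.
Posterior mean = (μ₀/σ₀² + n·x̄/σ²)/(1/σ₀² + n/σ²) = (σ²·μ₀ + σ₀²·n·x̄)/(σ² + n·σ₀²) = (2200.5481·557.91 + 3482.1801·1623.87)/12647.0884 = 6882315.589458/12647.0884 = 544.1818.

544.1818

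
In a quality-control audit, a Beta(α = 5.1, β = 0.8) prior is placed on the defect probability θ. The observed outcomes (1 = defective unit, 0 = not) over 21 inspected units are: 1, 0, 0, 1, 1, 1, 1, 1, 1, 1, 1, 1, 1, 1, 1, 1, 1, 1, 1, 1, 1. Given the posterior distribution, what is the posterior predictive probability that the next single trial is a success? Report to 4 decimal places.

The Beta prior is conjugate to a Binomial/Bernoulli likelihood; the update adds successes to α and failures to β.
Posterior: Beta(α+k, β+n−k) = Beta(5.1+19, 0.8+2) = Beta(24.1, 2.8).
For a single future Bernoulli trial, P(success | data) = α/(α+β) = 0.8959.

0.8959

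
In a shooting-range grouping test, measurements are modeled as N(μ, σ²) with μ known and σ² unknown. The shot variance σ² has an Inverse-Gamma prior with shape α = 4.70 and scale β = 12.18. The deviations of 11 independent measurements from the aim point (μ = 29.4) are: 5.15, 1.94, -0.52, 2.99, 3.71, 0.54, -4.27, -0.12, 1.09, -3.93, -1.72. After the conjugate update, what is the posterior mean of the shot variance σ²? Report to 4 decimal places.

With known mean μ and an Inverse-Gamma(α, β) prior on σ², the Normal likelihood is conjugate: posterior is Inv-Gamma(α + n/2, β + Σ(xᵢ−μ)²/2).
Σ(xᵢ−μ)² = (5.15)² + (1.94)² + (-0.52)² + (2.99)² + (3.71)² + (0.54)² + (-4.27)² + (-0.12)² + (1.09)² + (-3.93)² + (-1.72)² = 91.3910.
Posterior: Inv-Gamma(4.70 + 11/2, 12.18 + 91.3910/2) = Inv-Gamma(10.20, 57.87550).
E[σ²|data] = β/(α−1) = 57.87550/9.20 = 6.2908.

6.2908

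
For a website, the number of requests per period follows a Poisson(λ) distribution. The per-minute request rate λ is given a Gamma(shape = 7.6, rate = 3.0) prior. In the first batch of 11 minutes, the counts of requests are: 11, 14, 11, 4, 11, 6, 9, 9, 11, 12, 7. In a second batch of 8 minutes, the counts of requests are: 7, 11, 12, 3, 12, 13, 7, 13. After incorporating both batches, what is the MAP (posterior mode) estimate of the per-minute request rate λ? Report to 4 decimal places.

8.6182

With a Gamma(shape α, rate β) prior, the Poisson likelihood is conjugate: the posterior is Gamma(α + ΣXᵢ, β + n).
Batch 1: sum of counts S = 105 over n = 11 minutes.
After batch 1: Gamma(α+S, β+n) = Gamma(7.6+105, 3.0+11) = Gamma(112.6, 14.0).
Batch 2: sum of counts S = 78 over n = 8 minutes.
After batch 2: Gamma(α+S, β+n) = Gamma(112.6+78, 14.0+8) = Gamma(190.6, 22.0).
Mode of Gamma(α,β) for α≥1 is (α−1)/β = 189.6/22.0 = 8.6182.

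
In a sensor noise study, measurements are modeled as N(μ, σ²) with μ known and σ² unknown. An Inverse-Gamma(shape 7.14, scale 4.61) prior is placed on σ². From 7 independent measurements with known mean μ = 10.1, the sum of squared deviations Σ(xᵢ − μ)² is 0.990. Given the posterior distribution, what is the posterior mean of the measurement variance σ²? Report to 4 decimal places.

0.5296

With known mean μ and an Inverse-Gamma(α, β) prior on σ², the Normal likelihood is conjugate: posterior is Inv-Gamma(α + n/2, β + Σ(xᵢ−μ)²/2).
Posterior: Inv-Gamma(7.14 + 7/2, 4.61 + 0.990/2) = Inv-Gamma(10.64, 5.1050).
E[σ²|data] = β/(α−1) = 5.1050/9.64 = 0.5296.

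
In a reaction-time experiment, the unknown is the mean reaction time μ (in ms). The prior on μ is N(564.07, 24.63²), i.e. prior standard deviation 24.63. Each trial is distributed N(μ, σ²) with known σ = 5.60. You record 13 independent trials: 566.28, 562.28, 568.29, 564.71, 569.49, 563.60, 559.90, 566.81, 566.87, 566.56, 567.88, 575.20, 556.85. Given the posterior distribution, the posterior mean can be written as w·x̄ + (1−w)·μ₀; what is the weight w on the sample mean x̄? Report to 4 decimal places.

For Normal data with known variance σ², a Normal(μ₀, σ₀²) prior on μ is conjugate. Posterior precision = 1/σ₀² + n/σ²; posterior mean is the precision-weighted average of μ₀ and x̄.
σ₀² = 24.63² = 606.6369, σ² = 5.60² = 31.36. Prior precision 1/σ₀² = 1/606.6369; data precision n/σ² = 13/31.36.
w = (n/σ²)/(1/σ₀² + n/σ²) = n·σ₀²/(σ² + n·σ₀²) = 13·606.6369/(31.36 + 13·606.6369) = 7886.2797/7917.6397 = 0.9960.

0.9960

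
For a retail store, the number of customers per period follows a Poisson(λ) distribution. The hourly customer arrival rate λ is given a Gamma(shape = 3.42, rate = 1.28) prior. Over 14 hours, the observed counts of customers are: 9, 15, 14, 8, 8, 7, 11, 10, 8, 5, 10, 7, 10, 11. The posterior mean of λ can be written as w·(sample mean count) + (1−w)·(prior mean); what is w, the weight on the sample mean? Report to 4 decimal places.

With a Gamma(shape α, rate β) prior, the Poisson likelihood is conjugate: the posterior is Gamma(α + ΣXᵢ, β + n).
Posterior mean = (α₀+S)/(β₀+n) = [n/(β₀+n)]·(S/n) + [β₀/(β₀+n)]·(α₀/β₀), so only n and β₀ enter the weight.
Weight on data w = n/(β₀+n) = 14/(1.28+14) = 14/15.28 = 0.9162.

0.9162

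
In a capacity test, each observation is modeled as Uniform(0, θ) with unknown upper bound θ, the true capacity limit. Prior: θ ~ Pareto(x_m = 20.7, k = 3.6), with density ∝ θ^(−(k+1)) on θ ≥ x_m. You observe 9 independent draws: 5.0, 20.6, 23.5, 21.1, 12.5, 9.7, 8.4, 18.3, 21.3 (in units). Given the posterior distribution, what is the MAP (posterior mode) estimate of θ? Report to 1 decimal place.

23.5

A Pareto(scale x_m, shape k) prior on the upper bound θ of Uniform(0, θ) is conjugate: posterior is Pareto(max(x_m, max xᵢ), k + n).
Sample maximum = 23.5; prior scale x_m = 20.7 → posterior scale = max = 23.5.
Posterior shape = 3.6 + 9 = 12.6.
The Pareto density is decreasing on [x_m, ∞), so the mode is x_m = 23.5.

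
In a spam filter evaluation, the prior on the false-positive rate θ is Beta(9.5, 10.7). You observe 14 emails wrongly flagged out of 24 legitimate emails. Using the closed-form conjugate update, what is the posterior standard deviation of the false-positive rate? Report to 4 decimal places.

0.0742

The Beta prior is conjugate to a Binomial/Bernoulli likelihood; the update adds successes to α and failures to β.
Posterior: Beta(α+k, β+n−k) = Beta(9.5+14, 10.7+10) = Beta(23.5, 20.7).
Var = αβ/((α+β)²(α+β+1)) = 23.5·20.7/(44.2²·45.2) = 0.00550878; SD = √0.00550878 = 0.0742.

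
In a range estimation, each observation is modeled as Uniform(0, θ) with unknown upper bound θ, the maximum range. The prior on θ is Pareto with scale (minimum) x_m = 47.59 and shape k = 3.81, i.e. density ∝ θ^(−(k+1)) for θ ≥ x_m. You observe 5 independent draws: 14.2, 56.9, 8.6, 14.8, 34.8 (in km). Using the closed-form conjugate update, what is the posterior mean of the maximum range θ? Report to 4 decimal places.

64.1855

A Pareto(scale x_m, shape k) prior on the upper bound θ of Uniform(0, θ) is conjugate: posterior is Pareto(max(x_m, max xᵢ), k + n).
Sample maximum = 56.9; prior scale x_m = 47.59 → posterior scale = max = 56.90.
Posterior shape = 3.81 + 5 = 8.81.
E[θ|data] = k·x_m/(k−1) = 8.81·56.90/7.81 = 64.1855.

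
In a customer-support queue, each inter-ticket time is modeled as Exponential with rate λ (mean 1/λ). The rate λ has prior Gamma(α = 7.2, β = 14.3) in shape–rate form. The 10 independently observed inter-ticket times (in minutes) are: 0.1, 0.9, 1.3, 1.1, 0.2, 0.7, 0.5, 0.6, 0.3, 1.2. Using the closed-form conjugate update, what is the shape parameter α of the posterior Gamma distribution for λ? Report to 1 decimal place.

17.2

With a Gamma(shape α, rate β) prior on the exponential rate λ, the posterior after n observations with total T = Σxᵢ is Gamma(α+n, β+T).
Sum of observations T = 6.9 minutes; n = 10.
Posterior: Gamma(7.2+10, 14.3+6.9) = Gamma(17.2, 21.2).
Posterior α = 17.2.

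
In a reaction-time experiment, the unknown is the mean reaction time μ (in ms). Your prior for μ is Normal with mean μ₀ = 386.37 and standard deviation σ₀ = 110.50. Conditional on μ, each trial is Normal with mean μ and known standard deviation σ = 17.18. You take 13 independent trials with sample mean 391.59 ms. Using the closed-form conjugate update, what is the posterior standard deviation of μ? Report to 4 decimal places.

4.7605

For Normal data with known variance σ², a Normal(μ₀, σ₀²) prior on μ is conjugate. Posterior precision = 1/σ₀² + n/σ²; posterior mean is the precision-weighted average of μ₀ and x̄.
σ₀² = 110.50² = 12210.25, σ² = 17.18² = 295.1524; σ² + n·σ₀² = 295.1524 + 13·12210.25 = 159028.4024.
Posterior precision = 1/σ₀² + n/σ² = 1/12210.25 + 13/295.1524 = (σ² + n·σ₀²)/(σ₀²σ²) = 159028.4024/(12210.25·295.1524); posterior variance σₙ² = σ₀²σ²/(σ² + n·σ₀²) = 12210.25·295.1524/159028.4024 = 22.661893.
Posterior SD = √σₙ² = √(12210.25·295.1524/159028.4024) = 4.7605.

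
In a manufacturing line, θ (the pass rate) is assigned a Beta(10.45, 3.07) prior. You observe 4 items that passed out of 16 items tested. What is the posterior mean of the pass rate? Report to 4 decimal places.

The Beta prior is conjugate to a Binomial/Bernoulli likelihood; the update adds successes to α and failures to β.
Posterior: Beta(α+k, β+n−k) = Beta(10.45+4, 3.07+12) = Beta(14.45, 15.07).
Posterior mean = α/(α+β) = 14.45/29.52 = 0.4895.

0.4895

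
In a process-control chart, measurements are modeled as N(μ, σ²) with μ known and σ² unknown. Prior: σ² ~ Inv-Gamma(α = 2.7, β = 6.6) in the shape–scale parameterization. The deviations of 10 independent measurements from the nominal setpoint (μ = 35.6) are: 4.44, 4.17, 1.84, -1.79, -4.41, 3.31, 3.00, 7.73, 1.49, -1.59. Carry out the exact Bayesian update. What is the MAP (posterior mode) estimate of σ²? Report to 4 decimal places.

With known mean μ and an Inverse-Gamma(α, β) prior on σ², the Normal likelihood is conjugate: posterior is Inv-Gamma(α + n/2, β + Σ(xᵢ−μ)²/2).
Σ(xᵢ−μ)² = (4.44)² + (4.17)² + (1.84)² + (-1.79)² + (-4.41)² + (3.31)² + (3.00)² + (7.73)² + (1.49)² + (-1.59)² = 147.5975.
Posterior: Inv-Gamma(2.7 + 10/2, 6.6 + 147.5975/2) = Inv-Gamma(7.70, 80.39875).
Mode = β/(α+1) = 80.39875/8.70 = 9.2412.

9.2412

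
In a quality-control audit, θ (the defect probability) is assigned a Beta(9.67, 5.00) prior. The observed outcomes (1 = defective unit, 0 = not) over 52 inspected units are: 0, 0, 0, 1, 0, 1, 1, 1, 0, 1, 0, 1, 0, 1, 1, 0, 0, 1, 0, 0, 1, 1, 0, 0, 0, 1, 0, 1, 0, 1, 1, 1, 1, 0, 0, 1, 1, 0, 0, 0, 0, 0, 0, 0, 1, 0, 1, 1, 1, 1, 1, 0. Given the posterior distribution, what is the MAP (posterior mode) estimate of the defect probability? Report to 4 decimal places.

0.5206

The Beta prior is conjugate to a Binomial/Bernoulli likelihood; the update adds successes to α and failures to β.
Posterior: Beta(α+k, β+n−k) = Beta(9.67+25, 5.00+27) = Beta(34.67, 32.00).
Mode of Beta(a,b) for a,b>1 is (a−1)/(a+b−2) = 33.67/64.67 = 0.5206.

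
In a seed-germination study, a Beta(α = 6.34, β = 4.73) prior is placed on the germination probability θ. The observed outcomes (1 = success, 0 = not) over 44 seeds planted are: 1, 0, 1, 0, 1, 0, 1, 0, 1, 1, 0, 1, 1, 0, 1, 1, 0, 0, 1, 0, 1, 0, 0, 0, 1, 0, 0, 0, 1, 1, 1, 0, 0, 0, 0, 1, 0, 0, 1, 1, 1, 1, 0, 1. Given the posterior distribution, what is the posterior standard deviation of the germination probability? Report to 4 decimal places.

0.0667

The Beta prior is conjugate to a Binomial/Bernoulli likelihood; the update adds successes to α and failures to β.
Posterior: Beta(α+k, β+n−k) = Beta(6.34+22, 4.73+22) = Beta(28.34, 26.73).
Var = αβ/((α+β)²(α+β+1)) = 28.34·26.73/(55.07²·56.07) = 0.00445490; SD = √0.00445490 = 0.0667.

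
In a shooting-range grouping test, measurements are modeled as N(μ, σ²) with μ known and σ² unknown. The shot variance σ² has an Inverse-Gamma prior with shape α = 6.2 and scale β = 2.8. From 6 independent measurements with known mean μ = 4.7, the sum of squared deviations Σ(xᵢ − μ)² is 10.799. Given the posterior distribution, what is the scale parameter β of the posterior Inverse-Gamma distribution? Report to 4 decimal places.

With known mean μ and an Inverse-Gamma(α, β) prior on σ², the Normal likelihood is conjugate: posterior is Inv-Gamma(α + n/2, β + Σ(xᵢ−μ)²/2).
Posterior: Inv-Gamma(6.2 + 6/2, 2.8 + 10.799/2) = Inv-Gamma(9.20, 8.1995).
Posterior β = 8.1995.

8.1995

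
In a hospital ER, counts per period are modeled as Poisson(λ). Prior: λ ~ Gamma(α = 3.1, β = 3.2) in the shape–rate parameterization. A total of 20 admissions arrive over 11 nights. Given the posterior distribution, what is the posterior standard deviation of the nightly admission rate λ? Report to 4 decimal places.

0.3385

With a Gamma(shape α, rate β) prior, the Poisson likelihood is conjugate: the posterior is Gamma(α + ΣXᵢ, β + n).
Posterior: Gamma(α+S, β+n) = Gamma(3.1+20, 3.2+11) = Gamma(23.1, 14.2).
SD = √α/β = √23.1/14.2 = 0.3385.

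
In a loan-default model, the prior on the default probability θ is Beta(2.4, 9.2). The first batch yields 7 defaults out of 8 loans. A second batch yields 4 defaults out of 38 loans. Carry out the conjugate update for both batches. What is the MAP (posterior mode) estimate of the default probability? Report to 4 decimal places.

0.2230

The Beta prior is conjugate to a Binomial/Bernoulli likelihood; the update adds successes to α and failures to β.
After batch 1: Beta(2.4+7, 9.2+1) = Beta(9.4, 10.2).
After batch 2: Beta(9.4+4, 10.2+34) = Beta(13.4, 44.2).
Mode of Beta(a,b) for a,b>1 is (a−1)/(a+b−2) = 12.4/55.6 = 0.2230.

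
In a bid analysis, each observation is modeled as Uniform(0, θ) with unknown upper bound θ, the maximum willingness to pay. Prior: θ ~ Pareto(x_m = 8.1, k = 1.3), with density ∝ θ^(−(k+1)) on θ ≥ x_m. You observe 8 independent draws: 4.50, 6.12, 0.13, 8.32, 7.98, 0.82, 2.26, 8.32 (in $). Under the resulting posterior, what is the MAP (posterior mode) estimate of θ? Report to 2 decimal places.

8.32

A Pareto(scale x_m, shape k) prior on the upper bound θ of Uniform(0, θ) is conjugate: posterior is Pareto(max(x_m, max xᵢ), k + n).
Sample maximum = 8.32; prior scale x_m = 8.1 → posterior scale = max = 8.32.
Posterior shape = 1.3 + 8 = 9.3.
The Pareto density is decreasing on [x_m, ∞), so the mode is x_m = 8.32.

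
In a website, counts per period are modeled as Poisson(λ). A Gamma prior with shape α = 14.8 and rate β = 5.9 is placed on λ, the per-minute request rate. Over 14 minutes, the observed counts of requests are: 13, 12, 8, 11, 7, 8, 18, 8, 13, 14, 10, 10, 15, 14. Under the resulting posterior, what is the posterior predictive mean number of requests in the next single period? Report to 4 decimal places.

8.8342

With a Gamma(shape α, rate β) prior, the Poisson likelihood is conjugate: the posterior is Gamma(α + ΣXᵢ, β + n).
Sum of counts S = 161 over n = 14 minutes.
Posterior: Gamma(α+S, β+n) = Gamma(14.8+161, 5.9+14) = Gamma(175.8, 19.9).
The predictive distribution for one future period is NegBinom with mean α/β = 8.8342.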